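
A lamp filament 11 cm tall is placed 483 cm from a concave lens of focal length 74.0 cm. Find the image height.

1.46 cm

For a concave lens, f = -74.0 cm.
1/d_i = 1/f − 1/d_o = 1/(-74.00) − 1/(483) = -0.01558, so d_i = -64.17 cm.
m = −d_i/d_o = +0.1329.
|h_i| = |m|·h_o = 0.1329 × 11 = 1.46 cm. The image is virtual, upright and reduced, on the same side as the object.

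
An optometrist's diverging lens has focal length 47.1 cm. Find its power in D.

For a diverging lens, f = −47.1 cm.
f = -47.1 cm = -0.471 m.
P = 1/f = 1/(-0.471 m) = -2.12 D.

P = -2.12 D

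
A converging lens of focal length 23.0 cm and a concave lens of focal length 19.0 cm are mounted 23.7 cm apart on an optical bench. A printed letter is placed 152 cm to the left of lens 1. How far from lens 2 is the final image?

Lens 1: 1/d_i1 = 1/f₁ − 1/d_o1 = 1/(23.0) − 1/(152) = 0.03690, so d_i1 = 27.10 cm.
The intermediate image is 27.10 cm to the right of lens 1, which lies 3.400 cm to the right of lens 2 — a virtual object — so d_o2 = −3.400 cm.
Lens 2 is diverging, so f₂ = −19.0 cm.
Lens 2: 1/d_i2 = 1/f₂ − 1/d_o2 = 1/(-19.0) − 1/(-3.400) = 0.2415, so d_i2 = 4.14 cm.
The final image is real, 4.14 cm to the right of lens 2 (overall magnification ≈ -0.22).

4.14 cm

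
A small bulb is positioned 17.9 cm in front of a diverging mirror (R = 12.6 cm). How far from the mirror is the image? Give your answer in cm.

4.66 cm

f = R/2 = 12.6/2 = 6.300 cm; for a diverging mirror, f = -6.300 cm.
Mirror equation: 1/d_i = 1/f − 1/d_o = 1/(-6.300) − 1/(17.9) = -0.1587 − 0.05587 = -0.2146, so d_i = -4.66 cm.
The image is virtual, upright and reduced, behind the mirror.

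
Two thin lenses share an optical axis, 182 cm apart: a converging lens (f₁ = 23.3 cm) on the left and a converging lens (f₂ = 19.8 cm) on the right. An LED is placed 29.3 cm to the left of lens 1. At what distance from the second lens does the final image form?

Lens 1: 1/d_i1 = 1/f₁ − 1/d_o1 = 1/(23.3) − 1/(29.3) = 0.008789, so d_i1 = 113.8 cm.
The intermediate image is 113.8 cm to the right of lens 1, which is 182 − (113.8) = 68.20 cm to the left of lens 2, so d_o2 = +68.20 cm.
Lens 2: 1/d_i2 = 1/f₂ − 1/d_o2 = 1/(19.8) − 1/(68.20) = 0.03584, so d_i2 = 27.9 cm.
The final image is real, 27.9 cm to the right of lens 2 (overall magnification ≈ 1.6).

27.9 cm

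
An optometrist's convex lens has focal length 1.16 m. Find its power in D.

P = 1/f = 1/(1.16 m) = +0.862 D.

P = +0.862 D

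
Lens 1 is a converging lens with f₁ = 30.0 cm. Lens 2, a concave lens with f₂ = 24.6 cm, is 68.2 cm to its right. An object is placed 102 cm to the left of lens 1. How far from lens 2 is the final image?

Lens 1: 1/d_i1 = 1/f₁ − 1/d_o1 = 1/(30.0) − 1/(102) = 0.02353, so d_i1 = 42.50 cm.
The intermediate image is 42.50 cm to the right of lens 1, which is 68.2 − (42.50) = 25.70 cm to the left of lens 2, so d_o2 = +25.70 cm.
Lens 2 is diverging, so f₂ = −24.6 cm.
Lens 2: 1/d_i2 = 1/f₂ − 1/d_o2 = 1/(-24.6) − 1/(25.70) = -0.07956, so d_i2 = -12.6 cm.
The final image is virtual, 12.6 cm to the left of lens 2 (overall magnification ≈ -0.20).

12.6 cm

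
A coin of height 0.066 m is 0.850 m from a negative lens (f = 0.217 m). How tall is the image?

For a negative lens, f = -0.217 m.
1/d_i = 1/f − 1/d_o = 1/(-0.2170) − 1/(0.850) = -5.785, so d_i = -0.1729 m.
m = −d_i/d_o = +0.2034.
|h_i| = |m|·h_o = 0.2034 × 0.066 = 0.0134 m. The image is virtual, upright and reduced, on the same side as the object.

0.0134 m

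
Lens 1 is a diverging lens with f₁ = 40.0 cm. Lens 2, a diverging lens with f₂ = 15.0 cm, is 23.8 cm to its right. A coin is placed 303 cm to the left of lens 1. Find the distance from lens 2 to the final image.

Lens 1 is diverging, so f₁ = −40.0 cm.
Lens 1: 1/d_i1 = 1/f₁ − 1/d_o1 = 1/(-40.0) − 1/(303) = -0.02830, so d_i1 = -35.34 cm.
The intermediate image is 35.34 cm to the left of lens 1 (virtual), which is 23.8 − (-35.34) = 59.14 cm to the left of lens 2, so d_o2 = +59.14 cm.
Lens 2 is diverging, so f₂ = −15.0 cm.
Lens 2: 1/d_i2 = 1/f₂ − 1/d_o2 = 1/(-15.0) − 1/(59.14) = -0.08358, so d_i2 = -12.0 cm.
The final image is virtual, 12.0 cm to the left of lens 2 (overall magnification ≈ 0.024).

12.0 cm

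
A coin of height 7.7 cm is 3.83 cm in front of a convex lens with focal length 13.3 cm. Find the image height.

1/d_i = 1/f − 1/d_o = 1/(13.30) − 1/(3.83) = -0.1859, so d_i = -5.379 cm.
m = −d_i/d_o = +1.404.
|h_i| = |m|·h_o = 1.404 × 7.7 = 10.8 cm. The image is virtual, upright and enlarged, on the same side as the object.

10.8 cm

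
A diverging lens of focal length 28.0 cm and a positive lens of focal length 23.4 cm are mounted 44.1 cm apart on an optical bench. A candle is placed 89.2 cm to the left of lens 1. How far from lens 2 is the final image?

36.4 cm

Lens 1 is diverging, so f₁ = −28.0 cm.
Lens 1: 1/d_i1 = 1/f₁ − 1/d_o1 = 1/(-28.0) − 1/(89.2) = -0.04693, so d_i1 = -21.31 cm.
The intermediate image is 21.31 cm to the left of lens 1 (virtual), which is 44.1 − (-21.31) = 65.41 cm to the left of lens 2, so d_o2 = +65.41 cm.
Lens 2: 1/d_i2 = 1/f₂ − 1/d_o2 = 1/(23.4) − 1/(65.41) = 0.02745, so d_i2 = 36.4 cm.
The final image is real, 36.4 cm to the right of lens 2 (overall magnification ≈ -0.13).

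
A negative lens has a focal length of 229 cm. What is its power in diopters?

For a negative lens, f = −229 cm.
f = -229 cm = -2.29 m.
P = 1/f = 1/(-2.29 m) = -0.437 D.

P = -0.437 D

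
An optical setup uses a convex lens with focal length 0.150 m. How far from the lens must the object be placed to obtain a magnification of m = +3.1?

0.102 m

m = −d_i/d_o ⇒ d_i = −m·d_o.
1/f = 1/d_o + 1/d_i = 1/d_o − 1/(m·d_o) = (1 − 1/m)/d_o, so d_o = f(1 − 1/m) = (0.1500)(1 − 1/(+3.1)) = 0.102 m.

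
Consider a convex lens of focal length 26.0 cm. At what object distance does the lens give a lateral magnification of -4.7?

m = −d_i/d_o ⇒ d_i = −m·d_o.
1/f = 1/d_o + 1/d_i = 1/d_o − 1/(m·d_o) = (1 − 1/m)/d_o, so d_o = f(1 − 1/m) = (26.00)(1 − 1/(-4.7)) = 31.5 cm.

31.5 cm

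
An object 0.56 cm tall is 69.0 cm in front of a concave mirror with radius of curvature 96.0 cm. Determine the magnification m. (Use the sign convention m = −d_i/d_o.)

m = -2.29

f = R/2 = 96.0/2 = 48.00 cm.
1/d_i = 1/f − 1/d_o = 1/(48.00) − 1/(69.0) = 0.006341, so d_i = 157.7 cm.
m = −d_i/d_o = −(157.7)/(69.0) = -2.29.
The image is real, inverted and enlarged, in front of the mirror.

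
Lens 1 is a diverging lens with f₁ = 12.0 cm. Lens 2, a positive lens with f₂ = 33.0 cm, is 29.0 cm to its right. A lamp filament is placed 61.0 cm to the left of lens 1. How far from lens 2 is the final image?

Lens 1 is diverging, so f₁ = −12.0 cm.
Lens 1: 1/d_i1 = 1/f₁ − 1/d_o1 = 1/(-12.0) − 1/(61.0) = -0.09973, so d_i1 = -10.03 cm.
The intermediate image is 10.03 cm to the left of lens 1 (virtual), which is 29.0 − (-10.03) = 39.03 cm to the left of lens 2, so d_o2 = +39.03 cm.
Lens 2: 1/d_i2 = 1/f₂ − 1/d_o2 = 1/(33.0) − 1/(39.03) = 0.004682, so d_i2 = 214 cm.
The final image is real, 214 cm to the right of lens 2 (overall magnification ≈ -0.90).

214 cm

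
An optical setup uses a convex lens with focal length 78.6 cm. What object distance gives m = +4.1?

59.4 cm

m = −d_i/d_o ⇒ d_i = −m·d_o.
1/f = 1/d_o + 1/d_i = 1/d_o − 1/(m·d_o) = (1 − 1/m)/d_o, so d_o = f(1 − 1/m) = (78.60)(1 − 1/(+4.1)) = 59.4 cm.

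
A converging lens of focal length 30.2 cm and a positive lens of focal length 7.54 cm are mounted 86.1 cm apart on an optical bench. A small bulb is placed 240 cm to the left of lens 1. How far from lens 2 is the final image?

Lens 1: 1/d_i1 = 1/f₁ − 1/d_o1 = 1/(30.2) − 1/(240) = 0.02895, so d_i1 = 34.55 cm.
The intermediate image is 34.55 cm to the right of lens 1, which is 86.1 − (34.55) = 51.55 cm to the left of lens 2, so d_o2 = +51.55 cm.
Lens 2: 1/d_i2 = 1/f₂ − 1/d_o2 = 1/(7.54) − 1/(51.55) = 0.1132, so d_i2 = 8.83 cm.
The final image is real, 8.83 cm to the right of lens 2 (overall magnification ≈ 0.025).

8.83 cm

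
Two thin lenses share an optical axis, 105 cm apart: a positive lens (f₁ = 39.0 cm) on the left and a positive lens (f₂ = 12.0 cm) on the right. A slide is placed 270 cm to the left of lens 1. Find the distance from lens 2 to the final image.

Lens 1: 1/d_i1 = 1/f₁ − 1/d_o1 = 1/(39.0) − 1/(270) = 0.02194, so d_i1 = 45.58 cm.
The intermediate image is 45.58 cm to the right of lens 1, which is 105 − (45.58) = 59.42 cm to the left of lens 2, so d_o2 = +59.42 cm.
Lens 2: 1/d_i2 = 1/f₂ − 1/d_o2 = 1/(12.0) − 1/(59.42) = 0.06650, so d_i2 = 15.0 cm.
The final image is real, 15.0 cm to the right of lens 2 (overall magnification ≈ 0.043).

15.0 cm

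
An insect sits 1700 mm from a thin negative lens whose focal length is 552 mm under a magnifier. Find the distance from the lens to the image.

For a negative lens, f = -552 mm.
Thin-lens equation: 1/d_i = 1/f − 1/d_o = 1/(-552.0) − 1/(1700) = -0.001812 − 0.0005882 = -0.002400, so d_i = -417 mm.
The image is virtual, upright and reduced, on the same side as the object.

417 mm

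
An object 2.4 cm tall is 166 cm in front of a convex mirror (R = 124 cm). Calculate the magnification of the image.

f = R/2 = 124/2 = 62.00 cm; for a convex mirror, f = -62.00 cm.
1/d_i = 1/f − 1/d_o = 1/(-62.00) − 1/(166) = -0.02215, so d_i = -45.14 cm.
m = −d_i/d_o = −(-45.14)/(166) = +0.272.
The image is virtual, upright and reduced, behind the mirror.

m = +0.272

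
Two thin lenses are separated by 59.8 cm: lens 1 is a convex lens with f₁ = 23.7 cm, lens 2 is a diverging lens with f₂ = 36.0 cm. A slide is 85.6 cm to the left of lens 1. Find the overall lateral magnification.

m = -0.219

Lens 1: 1/d_i1 = 1/(23.7) − 1/(85.6) = 0.03051, so d_i1 = 32.77 cm; m₁ = −d_i1/d_o1 = -0.3828.
d_o2 = 59.8 − (32.77) = 27.03 cm.
f₂ = −36.0 cm (diverging).
Lens 2: 1/d_i2 = 1/(-36.0) − 1/(27.03) = -0.06477, so d_i2 = -15.44 cm; m₂ = −d_i2/d_o2 = +0.5712.
m = m₁·m₂ = (-0.3828)(+0.5712) = -0.219.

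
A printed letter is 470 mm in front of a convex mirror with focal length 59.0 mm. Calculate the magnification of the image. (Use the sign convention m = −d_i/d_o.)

For a convex mirror, f = -59.0 mm.
1/d_i = 1/f − 1/d_o = 1/(-59.00) − 1/(470) = -0.01908, so d_i = -52.42 mm.
m = −d_i/d_o = −(-52.42)/(470) = +0.112.
The image is virtual, upright and reduced, behind the mirror.

m = +0.112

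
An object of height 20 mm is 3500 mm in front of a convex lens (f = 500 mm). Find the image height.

3.33 mm

1/d_i = 1/f − 1/d_o = 1/(500.0) − 1/(3500) = 0.001714, so d_i = 583.3 mm.
m = −d_i/d_o = -0.1667.
|h_i| = |m|·h_o = 0.1667 × 20 = 3.33 mm. The image is real, inverted and reduced, on the far side of the lens.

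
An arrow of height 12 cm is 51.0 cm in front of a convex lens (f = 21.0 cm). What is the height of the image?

1/d_i = 1/f − 1/d_o = 1/(21.00) − 1/(51.0) = 0.02801, so d_i = 35.70 cm.
m = −d_i/d_o = -0.7000.
|h_i| = |m|·h_o = 0.7000 × 12 = 8.40 cm. The image is real, inverted and reduced, on the far side of the lens.

8.40 cm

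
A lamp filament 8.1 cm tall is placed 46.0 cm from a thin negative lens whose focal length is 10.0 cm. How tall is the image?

For a negative lens, f = -10.0 cm.
1/d_i = 1/f − 1/d_o = 1/(-10.00) − 1/(46.0) = -0.1217, so d_i = -8.214 cm.
m = −d_i/d_o = +0.1786.
|h_i| = |m|·h_o = 0.1786 × 8.1 = 1.45 cm. The image is virtual, upright and reduced, on the same side as the object.

1.45 cm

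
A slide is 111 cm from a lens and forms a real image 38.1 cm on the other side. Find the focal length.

f = 28.4 cm (converging)

Real image ⇒ d_i = +38.1 cm.
1/f = 1/d_o + 1/d_i = 1/(111) + 1/(38.1) = 0.03526, so f = 28.4 cm.
Since f is positive, the lens is converging.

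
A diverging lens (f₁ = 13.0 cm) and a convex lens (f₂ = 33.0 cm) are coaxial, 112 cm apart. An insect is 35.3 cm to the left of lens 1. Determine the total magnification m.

f₁ = −13.0 cm (diverging).
Lens 1: 1/d_i1 = 1/(-13.0) − 1/(35.3) = -0.1053, so d_i1 = -9.501 cm; m₁ = −d_i1/d_o1 = +0.2692.
d_o2 = 112 − (-9.501) = 121.5 cm.
Lens 2: 1/d_i2 = 1/(33.0) − 1/(121.5) = 0.02207, so d_i2 = 45.31 cm; m₂ = −d_i2/d_o2 = -0.3729.
m = m₁·m₂ = (+0.2692)(-0.3729) = -0.100.

m = -0.100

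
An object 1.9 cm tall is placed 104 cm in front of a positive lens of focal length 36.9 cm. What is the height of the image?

1.04 cm

1/d_i = 1/f − 1/d_o = 1/(36.90) − 1/(104) = 0.01748, so d_i = 57.19 cm.
m = −d_i/d_o = -0.5499.
|h_i| = |m|·h_o = 0.5499 × 1.9 = 1.04 cm. The image is real, inverted and reduced, on the far side of the lens.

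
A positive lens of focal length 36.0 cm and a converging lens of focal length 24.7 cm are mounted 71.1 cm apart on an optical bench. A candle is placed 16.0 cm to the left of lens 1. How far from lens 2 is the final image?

32.8 cm

Lens 1: 1/d_i1 = 1/f₁ − 1/d_o1 = 1/(36.0) − 1/(16.0) = -0.03472, so d_i1 = -28.80 cm.
The intermediate image is 28.80 cm to the left of lens 1 (virtual), which is 71.1 − (-28.80) = 99.90 cm to the left of lens 2, so d_o2 = +99.90 cm.
Lens 2: 1/d_i2 = 1/f₂ − 1/d_o2 = 1/(24.7) − 1/(99.90) = 0.03048, so d_i2 = 32.8 cm.
The final image is real, 32.8 cm to the right of lens 2 (overall magnification ≈ -0.59).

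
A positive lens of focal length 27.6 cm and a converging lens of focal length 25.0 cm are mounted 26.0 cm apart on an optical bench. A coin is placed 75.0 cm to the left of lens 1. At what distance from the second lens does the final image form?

10.4 cm

Lens 1: 1/d_i1 = 1/f₁ − 1/d_o1 = 1/(27.6) − 1/(75.0) = 0.02290, so d_i1 = 43.67 cm.
The intermediate image is 43.67 cm to the right of lens 1, which lies 17.67 cm to the right of lens 2 — a virtual object — so d_o2 = −17.67 cm.
Lens 2: 1/d_i2 = 1/f₂ − 1/d_o2 = 1/(25.0) − 1/(-17.67) = 0.09659, so d_i2 = 10.4 cm.
The final image is real, 10.4 cm to the right of lens 2 (overall magnification ≈ -0.34).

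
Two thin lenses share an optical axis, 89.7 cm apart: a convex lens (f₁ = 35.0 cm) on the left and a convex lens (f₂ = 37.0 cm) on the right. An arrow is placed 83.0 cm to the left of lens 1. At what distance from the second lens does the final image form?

Lens 1: 1/d_i1 = 1/f₁ − 1/d_o1 = 1/(35.0) − 1/(83.0) = 0.01652, so d_i1 = 60.52 cm.
The intermediate image is 60.52 cm to the right of lens 1, which is 89.7 − (60.52) = 29.18 cm to the left of lens 2, so d_o2 = +29.18 cm.
Lens 2: 1/d_i2 = 1/f₂ − 1/d_o2 = 1/(37.0) − 1/(29.18) = -0.007243, so d_i2 = -138 cm.
The final image is virtual, 138 cm to the left of lens 2 (overall magnification ≈ -3.4).

138 cm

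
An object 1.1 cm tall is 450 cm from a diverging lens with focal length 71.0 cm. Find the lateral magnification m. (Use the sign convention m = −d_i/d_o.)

m = +0.136

For a diverging lens, f = -71.0 cm.
1/d_i = 1/f − 1/d_o = 1/(-71.00) − 1/(450) = -0.01631, so d_i = -61.32 cm.
m = −d_i/d_o = −(-61.32)/(450) = +0.136.
The image is virtual, upright and reduced, on the same side as the object.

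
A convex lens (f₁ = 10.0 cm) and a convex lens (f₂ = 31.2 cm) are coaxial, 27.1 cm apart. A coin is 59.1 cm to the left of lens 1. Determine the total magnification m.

Lens 1: 1/d_i1 = 1/(10.0) − 1/(59.1) = 0.08308, so d_i1 = 12.04 cm; m₁ = −d_i1/d_o1 = -0.2037.
d_o2 = 27.1 − (12.04) = 15.06 cm.
Lens 2: 1/d_i2 = 1/(31.2) − 1/(15.06) = -0.03435, so d_i2 = -29.11 cm; m₂ = −d_i2/d_o2 = +1.933.
m = m₁·m₂ = (-0.2037)(+1.933) = -0.394.

m = -0.394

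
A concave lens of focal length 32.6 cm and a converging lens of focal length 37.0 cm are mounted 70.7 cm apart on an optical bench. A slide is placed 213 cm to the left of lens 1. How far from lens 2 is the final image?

Lens 1 is diverging, so f₁ = −32.6 cm.
Lens 1: 1/d_i1 = 1/f₁ − 1/d_o1 = 1/(-32.6) − 1/(213) = -0.03537, so d_i1 = -28.27 cm.
The intermediate image is 28.27 cm to the left of lens 1 (virtual), which is 70.7 − (-28.27) = 98.97 cm to the left of lens 2, so d_o2 = +98.97 cm.
Lens 2: 1/d_i2 = 1/f₂ − 1/d_o2 = 1/(37.0) − 1/(98.97) = 0.01692, so d_i2 = 59.1 cm.
The final image is real, 59.1 cm to the right of lens 2 (overall magnification ≈ -0.079).

59.1 cm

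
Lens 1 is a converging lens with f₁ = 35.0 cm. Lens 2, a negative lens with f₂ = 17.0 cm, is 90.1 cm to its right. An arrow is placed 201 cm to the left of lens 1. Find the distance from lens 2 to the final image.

12.5 cm

Lens 1: 1/d_i1 = 1/f₁ − 1/d_o1 = 1/(35.0) − 1/(201) = 0.02360, so d_i1 = 42.38 cm.
The intermediate image is 42.38 cm to the right of lens 1, which is 90.1 − (42.38) = 47.72 cm to the left of lens 2, so d_o2 = +47.72 cm.
Lens 2 is diverging, so f₂ = −17.0 cm.
Lens 2: 1/d_i2 = 1/f₂ − 1/d_o2 = 1/(-17.0) − 1/(47.72) = -0.07978, so d_i2 = -12.5 cm.
The final image is virtual, 12.5 cm to the left of lens 2 (overall magnification ≈ -0.055).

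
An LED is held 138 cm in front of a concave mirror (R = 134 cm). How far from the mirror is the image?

130 cm

f = R/2 = 134/2 = 67.00 cm.
Mirror equation: 1/d_i = 1/f − 1/d_o = 1/(67.00) − 1/(138) = 0.01493 − 0.007246 = 0.007679, so d_i = 130 cm.
The image is real, inverted and reduced, in front of the mirror.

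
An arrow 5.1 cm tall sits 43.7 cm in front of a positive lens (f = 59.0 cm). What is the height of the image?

1/d_i = 1/f − 1/d_o = 1/(59.00) − 1/(43.7) = -0.005934, so d_i = -168.5 cm.
m = −d_i/d_o = +3.856.
|h_i| = |m|·h_o = 3.856 × 5.1 = 19.7 cm. The image is virtual, upright and enlarged, on the same side as the object.

19.7 cm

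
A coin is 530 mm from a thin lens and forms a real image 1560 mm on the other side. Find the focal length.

f = 396 mm (converging)

Real image ⇒ d_i = +1560 mm.
1/f = 1/d_o + 1/d_i = 1/(530) + 1/(1560) = 0.002528, so f = 396 mm.
Since f is positive, the thin lens is converging.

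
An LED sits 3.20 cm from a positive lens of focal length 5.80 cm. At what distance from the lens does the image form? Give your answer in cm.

7.14 cm

Thin-lens equation: 1/q = 1/f − 1/p = 1/(5.800) − 1/(3.20) = 0.1724 − 0.3125 = -0.1401, so q = -7.14 cm.
The image is virtual, upright and enlarged, on the same side as the object.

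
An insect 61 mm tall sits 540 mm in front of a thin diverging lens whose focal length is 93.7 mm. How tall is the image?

9.02 mm

For a diverging lens, f = -93.7 mm.
1/d_i = 1/f − 1/d_o = 1/(-93.70) − 1/(540) = -0.01252, so d_i = -79.85 mm.
m = −d_i/d_o = +0.1479.
|h_i| = |m|·h_o = 0.1479 × 61 = 9.02 mm. The image is virtual, upright and reduced, on the same side as the object.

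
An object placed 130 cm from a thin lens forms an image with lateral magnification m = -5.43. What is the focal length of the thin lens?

m = −d_i/d_o ⇒ d_i = −m·d_o = −(-5.43)·(130) = 705.9 cm.
1/f = 1/d_o + 1/d_i = 1/(130) + 1/(705.9) = 0.009109, so f = 110 cm.
Since f is positive, the thin lens is converging.

f = 110 cm (converging)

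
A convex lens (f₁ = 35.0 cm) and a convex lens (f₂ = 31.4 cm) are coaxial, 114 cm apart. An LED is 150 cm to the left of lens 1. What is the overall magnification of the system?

m = +0.259

Lens 1: 1/d_i1 = 1/(35.0) − 1/(150) = 0.02190, so d_i1 = 45.65 cm; m₁ = −d_i1/d_o1 = -0.3043.
d_o2 = 114 − (45.65) = 68.35 cm.
Lens 2: 1/d_i2 = 1/(31.4) − 1/(68.35) = 0.01722, so d_i2 = 58.08 cm; m₂ = −d_i2/d_o2 = -0.8498.
m = m₁·m₂ = (-0.3043)(-0.8498) = +0.259.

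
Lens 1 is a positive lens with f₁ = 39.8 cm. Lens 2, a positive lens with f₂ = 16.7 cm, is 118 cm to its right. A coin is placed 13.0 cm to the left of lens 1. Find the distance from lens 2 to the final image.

Lens 1: 1/d_i1 = 1/f₁ − 1/d_o1 = 1/(39.8) − 1/(13.0) = -0.05180, so d_i1 = -19.31 cm.
The intermediate image is 19.31 cm to the left of lens 1 (virtual), which is 118 − (-19.31) = 137.3 cm to the left of lens 2, so d_o2 = +137.3 cm.
Lens 2: 1/d_i2 = 1/f₂ − 1/d_o2 = 1/(16.7) − 1/(137.3) = 0.05260, so d_i2 = 19.0 cm.
The final image is real, 19.0 cm to the right of lens 2 (overall magnification ≈ -0.21).

19.0 cm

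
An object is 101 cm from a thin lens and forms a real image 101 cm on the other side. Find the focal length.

f = 50.5 cm (converging)

Real image ⇒ d_i = +101 cm.
1/f = 1/d_o + 1/d_i = 1/(101) + 1/(101) = 0.01980, so f = 50.5 cm.
Since f is positive, the thin lens is converging.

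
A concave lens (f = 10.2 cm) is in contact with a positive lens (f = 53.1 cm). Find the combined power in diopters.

P₁ = 1/f₁ = 1/(-0.102 m) = -9.804 D; P₂ = 1/f₂ = 1/(0.531 m) = +1.883 D.
For thin lenses in contact, P = P₁ + P₂ = (-9.804) + (+1.883) = -7.92 D.

P = -7.92 D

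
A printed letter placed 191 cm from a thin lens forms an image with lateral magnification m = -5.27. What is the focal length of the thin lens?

m = −d_i/d_o ⇒ d_i = −m·d_o = −(-5.27)·(191) = 1007 cm.
1/f = 1/d_o + 1/d_i = 1/(191) + 1/(1007) = 0.006229, so f = 161 cm.
Since f is positive, the thin lens is converging.

f = 161 cm (converging)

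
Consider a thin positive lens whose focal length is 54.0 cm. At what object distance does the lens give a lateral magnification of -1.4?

92.6 cm

m = −d_i/d_o ⇒ d_i = −m·d_o.
1/f = 1/d_o + 1/d_i = 1/d_o − 1/(m·d_o) = (1 − 1/m)/d_o, so d_o = f(1 − 1/m) = (54.00)(1 − 1/(-1.4)) = 92.6 cm.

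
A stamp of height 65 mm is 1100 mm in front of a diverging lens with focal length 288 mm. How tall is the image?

For a diverging lens, f = -288 mm.
1/d_i = 1/f − 1/d_o = 1/(-288.0) − 1/(1100) = -0.004381, so d_i = -228.2 mm.
m = −d_i/d_o = +0.2075.
|h_i| = |m|·h_o = 0.2075 × 65 = 13.5 mm. The image is virtual, upright and reduced, on the same side as the object.

13.5 mm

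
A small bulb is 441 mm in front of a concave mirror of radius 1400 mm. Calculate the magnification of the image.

m = +2.70

f = R/2 = 1400/2 = 700.0 mm.
1/d_i = 1/f − 1/d_o = 1/(700.0) − 1/(441) = -0.0008390, so d_i = -1192 mm.
m = −d_i/d_o = −(-1192)/(441) = +2.70.
The image is virtual, upright and enlarged, behind the mirror.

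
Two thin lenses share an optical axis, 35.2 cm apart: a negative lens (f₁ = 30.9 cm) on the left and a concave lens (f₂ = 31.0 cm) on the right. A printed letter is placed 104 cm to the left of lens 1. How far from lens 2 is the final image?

20.3 cm

Lens 1 is diverging, so f₁ = −30.9 cm.
Lens 1: 1/d_i1 = 1/f₁ − 1/d_o1 = 1/(-30.9) − 1/(104) = -0.04198, so d_i1 = -23.82 cm.
The intermediate image is 23.82 cm to the left of lens 1 (virtual), which is 35.2 − (-23.82) = 59.02 cm to the left of lens 2, so d_o2 = +59.02 cm.
Lens 2 is diverging, so f₂ = −31.0 cm.
Lens 2: 1/d_i2 = 1/f₂ − 1/d_o2 = 1/(-31.0) − 1/(59.02) = -0.04920, so d_i2 = -20.3 cm.
The final image is virtual, 20.3 cm to the left of lens 2 (overall magnification ≈ 0.079).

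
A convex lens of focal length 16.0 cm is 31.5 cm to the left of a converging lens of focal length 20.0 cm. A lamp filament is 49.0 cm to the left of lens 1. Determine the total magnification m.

Lens 1: 1/d_i1 = 1/(16.0) − 1/(49.0) = 0.04209, so d_i1 = 23.76 cm; m₁ = −d_i1/d_o1 = -0.4849.
d_o2 = 31.5 − (23.76) = 7.740 cm.
Lens 2: 1/d_i2 = 1/(20.0) − 1/(7.740) = -0.07920, so d_i2 = -12.63 cm; m₂ = −d_i2/d_o2 = +1.631.
m = m₁·m₂ = (-0.4849)(+1.631) = -0.791.

m = -0.791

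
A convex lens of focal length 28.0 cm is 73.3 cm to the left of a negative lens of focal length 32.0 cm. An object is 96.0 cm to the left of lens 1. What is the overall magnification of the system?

Lens 1: 1/d_i1 = 1/(28.0) − 1/(96.0) = 0.02530, so d_i1 = 39.53 cm; m₁ = −d_i1/d_o1 = -0.4118.
d_o2 = 73.3 − (39.53) = 33.77 cm.
f₂ = −32.0 cm (diverging).
Lens 2: 1/d_i2 = 1/(-32.0) − 1/(33.77) = -0.06086, so d_i2 = -16.43 cm; m₂ = −d_i2/d_o2 = +0.4865.
m = m₁·m₂ = (-0.4118)(+0.4865) = -0.200.

m = -0.200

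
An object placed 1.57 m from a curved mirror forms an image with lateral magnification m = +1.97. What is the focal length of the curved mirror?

m = −d_i/d_o ⇒ d_i = −m·d_o = −(+1.97)·(1.57) = -3.093 m.
1/f = 1/d_o + 1/d_i = 1/(1.57) + 1/(-3.093) = 0.3136, so f = 3.19 m.
Since f is positive, the curved mirror is concave.

f = 3.19 m (concave)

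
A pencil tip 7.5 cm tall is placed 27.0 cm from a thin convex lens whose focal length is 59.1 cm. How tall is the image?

13.8 cm

1/d_i = 1/f − 1/d_o = 1/(59.10) − 1/(27.0) = -0.02012, so d_i = -49.71 cm.
m = −d_i/d_o = +1.841.
|h_i| = |m|·h_o = 1.841 × 7.5 = 13.8 cm. The image is virtual, upright and enlarged, on the same side as the object.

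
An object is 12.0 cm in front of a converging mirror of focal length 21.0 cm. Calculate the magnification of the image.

1/d_i = 1/f − 1/d_o = 1/(21.00) − 1/(12.0) = -0.03571, so d_i = -28.00 cm.
m = −d_i/d_o = −(-28.00)/(12.0) = +2.33.
The image is virtual, upright and enlarged, behind the mirror.

m = +2.33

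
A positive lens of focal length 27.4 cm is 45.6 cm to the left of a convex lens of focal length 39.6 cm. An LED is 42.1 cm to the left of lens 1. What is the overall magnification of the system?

m = -1.02

Lens 1: 1/d_i1 = 1/(27.4) − 1/(42.1) = 0.01274, so d_i1 = 78.47 cm; m₁ = −d_i1/d_o1 = -1.864.
d_o2 = 45.6 − (78.47) = -32.87 cm (virtual object).
Lens 2: 1/d_i2 = 1/(39.6) − 1/(-32.87) = 0.05568, so d_i2 = 17.96 cm; m₂ = −d_i2/d_o2 = +0.5464.
m = m₁·m₂ = (-1.864)(+0.5464) = -1.02.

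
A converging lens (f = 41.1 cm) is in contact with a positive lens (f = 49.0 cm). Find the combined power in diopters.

P = +4.47 D

P₁ = 1/f₁ = 1/(0.411 m) = +2.433 D; P₂ = 1/f₂ = 1/(0.490 m) = +2.041 D.
For thin lenses in contact, P = P₁ + P₂ = (+2.433) + (+2.041) = +4.47 D.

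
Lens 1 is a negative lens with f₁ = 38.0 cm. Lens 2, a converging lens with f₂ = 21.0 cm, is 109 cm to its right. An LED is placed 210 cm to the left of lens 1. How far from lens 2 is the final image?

Lens 1 is diverging, so f₁ = −38.0 cm.
Lens 1: 1/d_i1 = 1/f₁ − 1/d_o1 = 1/(-38.0) − 1/(210) = -0.03108, so d_i1 = -32.18 cm.
The intermediate image is 32.18 cm to the left of lens 1 (virtual), which is 109 − (-32.18) = 141.2 cm to the left of lens 2, so d_o2 = +141.2 cm.
Lens 2: 1/d_i2 = 1/f₂ − 1/d_o2 = 1/(21.0) − 1/(141.2) = 0.04054, so d_i2 = 24.7 cm.
The final image is real, 24.7 cm to the right of lens 2 (overall magnification ≈ -0.027).

24.7 cm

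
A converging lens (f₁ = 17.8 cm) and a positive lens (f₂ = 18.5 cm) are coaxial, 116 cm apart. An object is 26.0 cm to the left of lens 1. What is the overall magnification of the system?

Lens 1: 1/d_i1 = 1/(17.8) − 1/(26.0) = 0.01772, so d_i1 = 56.44 cm; m₁ = −d_i1/d_o1 = -2.171.
d_o2 = 116 − (56.44) = 59.56 cm.
Lens 2: 1/d_i2 = 1/(18.5) − 1/(59.56) = 0.03726, so d_i2 = 26.84 cm; m₂ = −d_i2/d_o2 = -0.4506.
m = m₁·m₂ = (-2.171)(-0.4506) = +0.978.

m = +0.978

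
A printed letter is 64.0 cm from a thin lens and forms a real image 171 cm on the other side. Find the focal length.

Real image ⇒ d_i = +171 cm.
1/f = 1/d_o + 1/d_i = 1/(64.0) + 1/(171) = 0.02147, so f = 46.6 cm.
Since f is positive, the thin lens is converging.

f = 46.6 cm (converging)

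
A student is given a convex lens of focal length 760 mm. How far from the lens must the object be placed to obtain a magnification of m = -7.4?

863 mm

m = −d_i/d_o ⇒ d_i = −m·d_o.
1/f = 1/d_o + 1/d_i = 1/d_o − 1/(m·d_o) = (1 − 1/m)/d_o, so d_o = f(1 − 1/m) = (760.0)(1 − 1/(-7.4)) = 863 mm.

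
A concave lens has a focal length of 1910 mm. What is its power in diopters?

For a concave lens, f = −1910 mm.
f = -191 cm = -1.91 m.
P = 1/f = 1/(-1.91 m) = -0.524 D.

P = -0.524 D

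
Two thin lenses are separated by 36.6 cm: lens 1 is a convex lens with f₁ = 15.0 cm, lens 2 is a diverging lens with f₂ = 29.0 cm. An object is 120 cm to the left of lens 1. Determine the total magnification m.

m = -0.0855

Lens 1: 1/d_i1 = 1/(15.0) − 1/(120) = 0.05833, so d_i1 = 17.14 cm; m₁ = −d_i1/d_o1 = -0.1428.
d_o2 = 36.6 − (17.14) = 19.46 cm.
f₂ = −29.0 cm (diverging).
Lens 2: 1/d_i2 = 1/(-29.0) − 1/(19.46) = -0.08587, so d_i2 = -11.65 cm; m₂ = −d_i2/d_o2 = +0.5984.
m = m₁·m₂ = (-0.1428)(+0.5984) = -0.0855.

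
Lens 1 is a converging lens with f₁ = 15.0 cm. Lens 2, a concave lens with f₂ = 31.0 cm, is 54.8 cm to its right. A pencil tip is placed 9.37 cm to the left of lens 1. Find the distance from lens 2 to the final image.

22.3 cm

Lens 1: 1/d_i1 = 1/f₁ − 1/d_o1 = 1/(15.0) − 1/(9.37) = -0.04006, so d_i1 = -24.96 cm.
The intermediate image is 24.96 cm to the left of lens 1 (virtual), which is 54.8 − (-24.96) = 79.76 cm to the left of lens 2, so d_o2 = +79.76 cm.
Lens 2 is diverging, so f₂ = −31.0 cm.
Lens 2: 1/d_i2 = 1/f₂ − 1/d_o2 = 1/(-31.0) − 1/(79.76) = -0.04480, so d_i2 = -22.3 cm.
The final image is virtual, 22.3 cm to the left of lens 2 (overall magnification ≈ 0.75).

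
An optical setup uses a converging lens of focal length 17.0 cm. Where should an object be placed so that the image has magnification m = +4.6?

m = −d_i/d_o ⇒ d_i = −m·d_o.
1/f = 1/d_o + 1/d_i = 1/d_o − 1/(m·d_o) = (1 − 1/m)/d_o, so d_o = f(1 − 1/m) = (17.00)(1 − 1/(+4.6)) = 13.3 cm.

13.3 cm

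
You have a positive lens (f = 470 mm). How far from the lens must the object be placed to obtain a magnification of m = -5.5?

m = −d_i/d_o ⇒ d_i = −m·d_o.
1/f = 1/d_o + 1/d_i = 1/d_o − 1/(m·d_o) = (1 − 1/m)/d_o, so d_o = f(1 − 1/m) = (470.0)(1 − 1/(-5.5)) = 555 mm.

555 mm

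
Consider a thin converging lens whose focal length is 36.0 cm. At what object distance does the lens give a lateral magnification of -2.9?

48.4 cm

m = −d_i/d_o ⇒ d_i = −m·d_o.
1/f = 1/d_o + 1/d_i = 1/d_o − 1/(m·d_o) = (1 − 1/m)/d_o, so d_o = f(1 − 1/m) = (36.00)(1 − 1/(-2.9)) = 48.4 cm.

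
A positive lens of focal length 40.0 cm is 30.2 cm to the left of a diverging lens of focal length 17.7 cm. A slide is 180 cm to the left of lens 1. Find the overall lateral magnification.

m = +1.43

Lens 1: 1/d_i1 = 1/(40.0) − 1/(180) = 0.01944, so d_i1 = 51.43 cm; m₁ = −d_i1/d_o1 = -0.2857.
d_o2 = 30.2 − (51.43) = -21.23 cm (virtual object).
f₂ = −17.7 cm (diverging).
Lens 2: 1/d_i2 = 1/(-17.7) − 1/(-21.23) = -0.009394, so d_i2 = -106.5 cm; m₂ = −d_i2/d_o2 = -5.014.
m = m₁·m₂ = (-0.2857)(-5.014) = +1.43.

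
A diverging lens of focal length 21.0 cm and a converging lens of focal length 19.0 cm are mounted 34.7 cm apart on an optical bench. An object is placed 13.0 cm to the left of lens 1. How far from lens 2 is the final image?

34.2 cm

Lens 1 is diverging, so f₁ = −21.0 cm.
Lens 1: 1/d_i1 = 1/f₁ − 1/d_o1 = 1/(-21.0) − 1/(13.0) = -0.1245, so d_i1 = -8.029 cm.
The intermediate image is 8.029 cm to the left of lens 1 (virtual), which is 34.7 − (-8.029) = 42.73 cm to the left of lens 2, so d_o2 = +42.73 cm.
Lens 2: 1/d_i2 = 1/f₂ − 1/d_o2 = 1/(19.0) − 1/(42.73) = 0.02923, so d_i2 = 34.2 cm.
The final image is real, 34.2 cm to the right of lens 2 (overall magnification ≈ -0.49).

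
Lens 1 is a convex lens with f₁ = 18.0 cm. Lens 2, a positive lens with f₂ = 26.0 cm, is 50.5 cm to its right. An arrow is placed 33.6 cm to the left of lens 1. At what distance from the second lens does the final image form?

Lens 1: 1/d_i1 = 1/f₁ − 1/d_o1 = 1/(18.0) − 1/(33.6) = 0.02579, so d_i1 = 38.77 cm.
The intermediate image is 38.77 cm to the right of lens 1, which is 50.5 − (38.77) = 11.73 cm to the left of lens 2, so d_o2 = +11.73 cm.
Lens 2: 1/d_i2 = 1/f₂ − 1/d_o2 = 1/(26.0) − 1/(11.73) = -0.04679, so d_i2 = -21.4 cm.
The final image is virtual, 21.4 cm to the left of lens 2 (overall magnification ≈ -2.1).

21.4 cm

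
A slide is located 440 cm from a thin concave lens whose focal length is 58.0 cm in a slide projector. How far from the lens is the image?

For a concave lens, f = -58.0 cm.
Thin-lens equation: 1/v = 1/f − 1/u = 1/(-58.00) − 1/(440) = -0.01724 − 0.002273 = -0.01951, so v = -51.2 cm.
The image is virtual, upright and reduced, on the same side as the object.

51.2 cm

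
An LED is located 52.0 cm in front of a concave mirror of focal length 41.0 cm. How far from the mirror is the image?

194 cm

Mirror equation: 1/q = 1/f − 1/p = 1/(41.00) − 1/(52.0) = 0.02439 − 0.01923 = 0.005159, so q = 194 cm.
The image is real, inverted and enlarged, in front of the mirror.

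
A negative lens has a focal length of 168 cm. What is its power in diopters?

For a negative lens, f = −168 cm.
f = -168 cm = -1.68 m.
P = 1/f = 1/(-1.68 m) = -0.595 D.

P = -0.595 D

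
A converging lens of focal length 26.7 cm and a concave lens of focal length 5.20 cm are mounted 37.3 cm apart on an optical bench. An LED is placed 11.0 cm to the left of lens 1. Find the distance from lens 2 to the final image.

Lens 1: 1/d_i1 = 1/f₁ − 1/d_o1 = 1/(26.7) − 1/(11.0) = -0.05346, so d_i1 = -18.71 cm.
The intermediate image is 18.71 cm to the left of lens 1 (virtual), which is 37.3 − (-18.71) = 56.01 cm to the left of lens 2, so d_o2 = +56.01 cm.
Lens 2 is diverging, so f₂ = −5.20 cm.
Lens 2: 1/d_i2 = 1/f₂ − 1/d_o2 = 1/(-5.20) − 1/(56.01) = -0.2102, so d_i2 = -4.76 cm.
The final image is virtual, 4.76 cm to the left of lens 2 (overall magnification ≈ 0.14).

4.76 cm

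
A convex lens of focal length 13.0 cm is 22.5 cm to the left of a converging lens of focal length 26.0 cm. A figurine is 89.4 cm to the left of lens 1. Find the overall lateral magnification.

Lens 1: 1/d_i1 = 1/(13.0) − 1/(89.4) = 0.06574, so d_i1 = 15.21 cm; m₁ = −d_i1/d_o1 = -0.1701.
d_o2 = 22.5 − (15.21) = 7.290 cm.
Lens 2: 1/d_i2 = 1/(26.0) − 1/(7.290) = -0.09871, so d_i2 = -10.13 cm; m₂ = −d_i2/d_o2 = +1.390.
m = m₁·m₂ = (-0.1701)(+1.390) = -0.236.

m = -0.236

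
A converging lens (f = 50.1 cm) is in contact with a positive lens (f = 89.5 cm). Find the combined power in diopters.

P₁ = 1/f₁ = 1/(0.501 m) = +1.996 D; P₂ = 1/f₂ = 1/(0.895 m) = +1.117 D.
For thin lenses in contact, P = P₁ + P₂ = (+1.996) + (+1.117) = +3.11 D.

P = +3.11 D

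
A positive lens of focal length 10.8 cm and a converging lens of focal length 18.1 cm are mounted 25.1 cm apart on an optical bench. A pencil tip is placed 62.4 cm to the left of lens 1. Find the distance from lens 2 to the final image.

36.0 cm

Lens 1: 1/d_i1 = 1/f₁ − 1/d_o1 = 1/(10.8) − 1/(62.4) = 0.07657, so d_i1 = 13.06 cm.
The intermediate image is 13.06 cm to the right of lens 1, which is 25.1 − (13.06) = 12.04 cm to the left of lens 2, so d_o2 = +12.04 cm.
Lens 2: 1/d_i2 = 1/f₂ − 1/d_o2 = 1/(18.1) − 1/(12.04) = -0.02781, so d_i2 = -36.0 cm.
The final image is virtual, 36.0 cm to the left of lens 2 (overall magnification ≈ -0.63).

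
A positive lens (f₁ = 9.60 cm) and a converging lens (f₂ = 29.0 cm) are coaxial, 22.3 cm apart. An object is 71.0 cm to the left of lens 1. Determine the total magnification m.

Lens 1: 1/d_i1 = 1/(9.60) − 1/(71.0) = 0.09008, so d_i1 = 11.10 cm; m₁ = −d_i1/d_o1 = -0.1563.
d_o2 = 22.3 − (11.10) = 11.20 cm.
Lens 2: 1/d_i2 = 1/(29.0) − 1/(11.20) = -0.05480, so d_i2 = -18.25 cm; m₂ = −d_i2/d_o2 = +1.629.
m = m₁·m₂ = (-0.1563)(+1.629) = -0.255.

m = -0.255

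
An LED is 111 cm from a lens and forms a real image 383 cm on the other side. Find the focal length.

Real image ⇒ d_i = +383 cm.
1/f = 1/d_o + 1/d_i = 1/(111) + 1/(383) = 0.01162, so f = 86.1 cm.
Since f is positive, the lens is converging.

f = 86.1 cm (converging)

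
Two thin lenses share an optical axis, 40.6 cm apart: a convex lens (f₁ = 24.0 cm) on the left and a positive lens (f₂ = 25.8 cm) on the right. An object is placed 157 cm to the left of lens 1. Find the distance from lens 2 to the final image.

Lens 1: 1/d_i1 = 1/f₁ − 1/d_o1 = 1/(24.0) − 1/(157) = 0.03530, so d_i1 = 28.33 cm.
The intermediate image is 28.33 cm to the right of lens 1, which is 40.6 − (28.33) = 12.27 cm to the left of lens 2, so d_o2 = +12.27 cm.
Lens 2: 1/d_i2 = 1/f₂ − 1/d_o2 = 1/(25.8) − 1/(12.27) = -0.04274, so d_i2 = -23.4 cm.
The final image is virtual, 23.4 cm to the left of lens 2 (overall magnification ≈ -0.34).

23.4 cm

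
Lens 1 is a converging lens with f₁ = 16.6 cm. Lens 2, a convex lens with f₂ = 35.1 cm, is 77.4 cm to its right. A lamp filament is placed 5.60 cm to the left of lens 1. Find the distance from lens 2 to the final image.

Lens 1: 1/d_i1 = 1/f₁ − 1/d_o1 = 1/(16.6) − 1/(5.60) = -0.1183, so d_i1 = -8.451 cm.
The intermediate image is 8.451 cm to the left of lens 1 (virtual), which is 77.4 − (-8.451) = 85.85 cm to the left of lens 2, so d_o2 = +85.85 cm.
Lens 2: 1/d_i2 = 1/f₂ − 1/d_o2 = 1/(35.1) − 1/(85.85) = 0.01684, so d_i2 = 59.4 cm.
The final image is real, 59.4 cm to the right of lens 2 (overall magnification ≈ -1.0).

59.4 cm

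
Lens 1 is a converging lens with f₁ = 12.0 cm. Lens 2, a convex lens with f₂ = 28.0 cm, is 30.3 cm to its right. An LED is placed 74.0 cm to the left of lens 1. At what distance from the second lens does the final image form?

37.2 cm

Lens 1: 1/d_i1 = 1/f₁ − 1/d_o1 = 1/(12.0) − 1/(74.0) = 0.06982, so d_i1 = 14.32 cm.
The intermediate image is 14.32 cm to the right of lens 1, which is 30.3 − (14.32) = 15.98 cm to the left of lens 2, so d_o2 = +15.98 cm.
Lens 2: 1/d_i2 = 1/f₂ − 1/d_o2 = 1/(28.0) − 1/(15.98) = -0.02686, so d_i2 = -37.2 cm.
The final image is virtual, 37.2 cm to the left of lens 2 (overall magnification ≈ -0.45).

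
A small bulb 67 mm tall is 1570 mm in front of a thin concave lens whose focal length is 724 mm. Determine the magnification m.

m = +0.316

For a concave lens, f = -724 mm.
1/d_i = 1/f − 1/d_o = 1/(-724.0) − 1/(1570) = -0.002018, so d_i = -495.5 mm.
m = −d_i/d_o = −(-495.5)/(1570) = +0.316.
The image is virtual, upright and reduced, on the same side as the object.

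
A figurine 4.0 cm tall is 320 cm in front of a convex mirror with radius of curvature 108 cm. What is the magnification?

m = +0.144

f = R/2 = 108/2 = 54.00 cm; for a convex mirror, f = -54.00 cm.
1/d_i = 1/f − 1/d_o = 1/(-54.00) − 1/(320) = -0.02164, so d_i = -46.20 cm.
m = −d_i/d_o = −(-46.20)/(320) = +0.144.
The image is virtual, upright and reduced, behind the mirror.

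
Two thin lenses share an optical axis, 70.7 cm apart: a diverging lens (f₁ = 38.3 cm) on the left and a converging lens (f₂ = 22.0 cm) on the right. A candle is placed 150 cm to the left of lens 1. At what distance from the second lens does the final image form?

28.1 cm

Lens 1 is diverging, so f₁ = −38.3 cm.
Lens 1: 1/d_i1 = 1/f₁ − 1/d_o1 = 1/(-38.3) − 1/(150) = -0.03278, so d_i1 = -30.51 cm.
The intermediate image is 30.51 cm to the left of lens 1 (virtual), which is 70.7 − (-30.51) = 101.2 cm to the left of lens 2, so d_o2 = +101.2 cm.
Lens 2: 1/d_i2 = 1/f₂ − 1/d_o2 = 1/(22.0) − 1/(101.2) = 0.03557, so d_i2 = 28.1 cm.
The final image is real, 28.1 cm to the right of lens 2 (overall magnification ≈ -0.056).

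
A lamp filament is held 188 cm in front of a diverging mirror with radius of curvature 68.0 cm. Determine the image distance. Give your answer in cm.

f = R/2 = 68.0/2 = 34.00 cm; for a diverging mirror, f = -34.00 cm.
Mirror equation: 1/q = 1/f − 1/p = 1/(-34.00) − 1/(188) = -0.02941 − 0.005319 = -0.03473, so q = -28.8 cm.
The image is virtual, upright and reduced, behind the mirror.

28.8 cm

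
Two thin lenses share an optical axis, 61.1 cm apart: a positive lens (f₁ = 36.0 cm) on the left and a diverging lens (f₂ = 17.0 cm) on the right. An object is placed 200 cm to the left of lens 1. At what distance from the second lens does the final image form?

8.55 cm

Lens 1: 1/d_i1 = 1/f₁ − 1/d_o1 = 1/(36.0) − 1/(200) = 0.02278, so d_i1 = 43.90 cm.
The intermediate image is 43.90 cm to the right of lens 1, which is 61.1 − (43.90) = 17.20 cm to the left of lens 2, so d_o2 = +17.20 cm.
Lens 2 is diverging, so f₂ = −17.0 cm.
Lens 2: 1/d_i2 = 1/f₂ − 1/d_o2 = 1/(-17.0) − 1/(17.20) = -0.1170, so d_i2 = -8.55 cm.
The final image is virtual, 8.55 cm to the left of lens 2 (overall magnification ≈ -0.11).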